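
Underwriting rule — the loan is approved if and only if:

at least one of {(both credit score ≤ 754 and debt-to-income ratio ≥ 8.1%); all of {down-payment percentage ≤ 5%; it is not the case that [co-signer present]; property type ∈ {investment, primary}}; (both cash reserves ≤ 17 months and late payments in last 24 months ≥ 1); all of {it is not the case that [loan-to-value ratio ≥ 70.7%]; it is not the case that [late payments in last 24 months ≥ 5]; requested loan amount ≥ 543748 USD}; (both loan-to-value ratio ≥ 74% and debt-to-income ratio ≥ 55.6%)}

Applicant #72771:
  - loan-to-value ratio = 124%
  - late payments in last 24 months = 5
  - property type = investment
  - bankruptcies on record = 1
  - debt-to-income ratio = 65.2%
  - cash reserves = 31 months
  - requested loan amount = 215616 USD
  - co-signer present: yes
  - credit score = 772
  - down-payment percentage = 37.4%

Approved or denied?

Atomic conditions:
  credit score ≤ 754: 772 ≤ 754 is false
  debt-to-income ratio ≥ 8.1%: 65.2 ≥ 8.1 is true
  down-payment percentage ≤ 5%: 37.4 ≤ 5 is false
  co-signer present: yes → true
  property type ∈ {investment, primary}: investment is in the set → true
  cash reserves ≤ 17 months: 31 ≤ 17 is false
  late payments in last 24 months ≥ 1: 5 ≥ 1 is true
  loan-to-value ratio ≥ 70.7%: 124 ≥ 70.7 is true
  late payments in last 24 months ≥ 5: 5 ≥ 5 is true
  requested loan amount ≥ 543748 USD: 215616 ≥ 543748 is false
  loan-to-value ratio ≥ 74%: 124 ≥ 74 is true
  debt-to-income ratio ≥ 55.6%: 65.2 ≥ 55.6 is true
Combine:
[1] false AND true = false
[2.2] NOT true = false
[2] false AND false AND true = false
[3] false AND true = false
[4.1] NOT true = false
[4.2] NOT true = false
[4] false AND false AND false = false
[5] true AND true = true
[root] false OR false OR false OR false OR true = true
Overall: true → approved

Approved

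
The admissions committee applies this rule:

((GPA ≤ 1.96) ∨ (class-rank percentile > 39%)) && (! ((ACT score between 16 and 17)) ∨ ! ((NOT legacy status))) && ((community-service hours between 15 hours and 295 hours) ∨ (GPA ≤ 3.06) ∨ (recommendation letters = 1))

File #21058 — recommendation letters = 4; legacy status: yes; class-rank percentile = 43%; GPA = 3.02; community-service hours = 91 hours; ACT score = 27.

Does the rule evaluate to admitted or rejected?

Atomic conditions:
  GPA ≤ 1.96: 3.02 ≤ 1.96 is false
  class-rank percentile > 39%: 43 > 39 is true
  ACT score between 16 and 17: 27 in [16, 17] is false
  NOT legacy status: yes → false
  community-service hours between 15 hours and 295 hours: 91 in [15, 295] is true
  GPA ≤ 3.06: 3.02 ≤ 3.06 is true
  recommendation letters = 1: 4 == 1 is false
Combine:
[1] false OR true = true
[2.1] NOT false = true
[2.2] NOT false = true
[2] true OR true = true
[3] true OR true OR false = true
[root] true AND true AND true = true
Overall: true → admitted

Admitted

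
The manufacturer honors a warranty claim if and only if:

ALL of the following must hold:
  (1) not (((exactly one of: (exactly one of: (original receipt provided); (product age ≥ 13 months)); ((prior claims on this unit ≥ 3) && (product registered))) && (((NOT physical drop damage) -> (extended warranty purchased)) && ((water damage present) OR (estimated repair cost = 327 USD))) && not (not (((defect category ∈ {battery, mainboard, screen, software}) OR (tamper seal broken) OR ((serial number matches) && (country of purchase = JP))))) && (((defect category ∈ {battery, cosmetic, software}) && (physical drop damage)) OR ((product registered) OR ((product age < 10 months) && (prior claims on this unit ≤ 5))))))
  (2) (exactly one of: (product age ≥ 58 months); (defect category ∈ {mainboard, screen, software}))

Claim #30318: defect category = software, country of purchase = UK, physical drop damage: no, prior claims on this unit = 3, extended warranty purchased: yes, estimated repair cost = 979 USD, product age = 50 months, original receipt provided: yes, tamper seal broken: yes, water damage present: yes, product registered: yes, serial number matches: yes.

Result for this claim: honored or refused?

Refused

Atomic conditions:
  original receipt provided: yes → true
  product age ≥ 13 months: 50 ≥ 13 is true
  prior claims on this unit ≥ 3: 3 ≥ 3 is true
  product registered: yes → true
  NOT physical drop damage: no → true
  extended warranty purchased: yes → true
  water damage present: yes → true
  estimated repair cost = 327 USD: 979 == 327 is false
  defect category ∈ {battery, mainboard, screen, software}: software is in the set → true
  tamper seal broken: yes → true
  serial number matches: yes → true
  country of purchase = JP: UK == JP is false
  defect category ∈ {battery, cosmetic, software}: software is in the set → true
  physical drop damage: no → false
  product age < 10 months: 50 < 10 is false
  prior claims on this unit ≤ 5: 3 ≤ 5 is true
  product age ≥ 58 months: 50 ≥ 58 is false
  defect category ∈ {mainboard, screen, software}: software is in the set → true
Combine:
[1.1.1.1] exactly-one(true, true) = false
[1.1.1.2] true AND true = true
[1.1.1] exactly-one(false, true) = true
[1.1.2.1] true → true = true
[1.1.2.2] true OR false = true
[1.1.2] true AND true = true
[1.1.3.1.1.3] true AND false = false
[1.1.3.1.1] true OR true OR false = true
[1.1.3.1] NOT true = false
[1.1.3] NOT false = true
[1.1.4.1] true AND false = false
[1.1.4.2.2] false AND true = false
[1.1.4.2] true OR false = true
[1.1.4] false OR true = true
[1.1] true AND true AND true AND true = true
[1] NOT true = false
[2] exactly-one(false, true) = true
[root] false AND true = false
Overall: false → refused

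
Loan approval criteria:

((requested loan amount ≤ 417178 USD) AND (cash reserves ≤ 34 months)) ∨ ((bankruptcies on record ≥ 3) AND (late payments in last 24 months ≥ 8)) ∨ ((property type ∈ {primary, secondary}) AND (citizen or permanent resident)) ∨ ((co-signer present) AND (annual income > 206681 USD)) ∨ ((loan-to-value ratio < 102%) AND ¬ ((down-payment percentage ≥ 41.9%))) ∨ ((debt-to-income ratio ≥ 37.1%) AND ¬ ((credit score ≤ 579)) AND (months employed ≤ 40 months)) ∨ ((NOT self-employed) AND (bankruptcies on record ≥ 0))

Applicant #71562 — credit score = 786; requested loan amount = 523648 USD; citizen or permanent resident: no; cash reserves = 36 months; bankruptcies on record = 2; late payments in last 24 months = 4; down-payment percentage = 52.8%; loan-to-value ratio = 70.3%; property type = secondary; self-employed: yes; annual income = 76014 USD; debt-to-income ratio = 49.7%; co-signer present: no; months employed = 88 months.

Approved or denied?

Denied

Atomic conditions:
  requested loan amount ≤ 417178 USD: 523648 ≤ 417178 is false
  cash reserves ≤ 34 months: 36 ≤ 34 is false
  bankruptcies on record ≥ 3: 2 ≥ 3 is false
  late payments in last 24 months ≥ 8: 4 ≥ 8 is false
  property type ∈ {primary, secondary}: secondary is in the set → true
  citizen or permanent resident: no → false
  co-signer present: no → false
  annual income > 206681 USD: 76014 > 206681 is false
  loan-to-value ratio < 102%: 70.3 < 102 is true
  down-payment percentage ≥ 41.9%: 52.8 ≥ 41.9 is true
  debt-to-income ratio ≥ 37.1%: 49.7 ≥ 37.1 is true
  credit score ≤ 579: 786 ≤ 579 is false
  months employed ≤ 40 months: 88 ≤ 40 is false
  NOT self-employed: yes → false
  bankruptcies on record ≥ 0: 2 ≥ 0 is true
Combine:
[1] false AND false = false
[2] false AND false = false
[3] true AND false = false
[4] false AND false = false
[5.2] NOT true = false
[5] true AND false = false
[6.2] NOT false = true
[6] true AND true AND false = false
[7] false AND true = false
[root] false OR false OR false OR false OR false OR false OR false = false
Overall: false → denied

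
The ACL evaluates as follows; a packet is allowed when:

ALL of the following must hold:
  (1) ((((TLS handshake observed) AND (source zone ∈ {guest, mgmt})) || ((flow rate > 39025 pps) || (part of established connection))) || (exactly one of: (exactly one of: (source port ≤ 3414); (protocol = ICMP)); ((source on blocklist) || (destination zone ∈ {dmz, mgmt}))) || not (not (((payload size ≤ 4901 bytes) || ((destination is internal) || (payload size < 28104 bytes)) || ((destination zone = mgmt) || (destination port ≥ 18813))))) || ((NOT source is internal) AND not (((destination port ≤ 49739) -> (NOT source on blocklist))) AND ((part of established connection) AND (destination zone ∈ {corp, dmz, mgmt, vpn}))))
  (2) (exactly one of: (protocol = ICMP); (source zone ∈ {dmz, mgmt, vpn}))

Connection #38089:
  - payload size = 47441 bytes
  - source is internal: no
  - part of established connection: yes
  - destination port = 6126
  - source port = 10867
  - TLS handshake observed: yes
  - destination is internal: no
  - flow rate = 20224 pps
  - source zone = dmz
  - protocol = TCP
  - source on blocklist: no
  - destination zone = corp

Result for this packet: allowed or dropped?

Atomic conditions:
  TLS handshake observed: yes → true
  source zone ∈ {guest, mgmt}: dmz is not in the set → false
  flow rate > 39025 pps: 20224 > 39025 is false
  part of established connection: yes → true
  source port ≤ 3414: 10867 ≤ 3414 is false
  protocol = ICMP: TCP == ICMP is false
  source on blocklist: no → false
  destination zone ∈ {dmz, mgmt}: corp is not in the set → false
  payload size ≤ 4901 bytes: 47441 ≤ 4901 is false
  destination is internal: no → false
  payload size < 28104 bytes: 47441 < 28104 is false
  destination zone = mgmt: corp == mgmt is false
  destination port ≥ 18813: 6126 ≥ 18813 is false
  NOT source is internal: no → true
  destination port ≤ 49739: 6126 ≤ 49739 is true
  NOT source on blocklist: no → true
  destination zone ∈ {corp, dmz, mgmt, vpn}: corp is in the set → true
  source zone ∈ {dmz, mgmt, vpn}: dmz is in the set → true
Combine:
[1.1.1] true AND false = false
[1.1.2] false OR true = true
[1.1] false OR true = true
[1.2.1] exactly-one(false, false) = false
[1.2.2] false OR false = false
[1.2] exactly-one(false, false) = false
[1.3.1.1.2] false OR false = false
[1.3.1.1.3] false OR false = false
[1.3.1.1] false OR false OR false = false
[1.3.1] NOT false = true
[1.3] NOT true = false
[1.4.2.1] true → true = true
[1.4.2] NOT true = false
[1.4.3] true AND true = true
[1.4] true AND false AND true = false
[1] true OR false OR false OR false = true
[2] exactly-one(false, true) = true
[root] true AND true = true
Overall: true → allowed

Allowed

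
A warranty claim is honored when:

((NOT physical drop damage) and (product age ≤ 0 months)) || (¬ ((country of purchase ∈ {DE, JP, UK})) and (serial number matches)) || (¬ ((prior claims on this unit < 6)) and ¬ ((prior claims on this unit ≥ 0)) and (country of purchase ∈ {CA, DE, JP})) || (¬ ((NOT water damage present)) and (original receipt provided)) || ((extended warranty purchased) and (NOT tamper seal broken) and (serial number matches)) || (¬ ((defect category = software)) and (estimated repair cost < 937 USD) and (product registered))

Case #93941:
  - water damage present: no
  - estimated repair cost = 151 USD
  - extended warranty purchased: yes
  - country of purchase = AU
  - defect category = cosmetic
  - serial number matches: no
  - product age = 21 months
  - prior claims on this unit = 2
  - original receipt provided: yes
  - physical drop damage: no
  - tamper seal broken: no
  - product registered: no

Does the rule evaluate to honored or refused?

Refused

Atomic conditions:
  NOT physical drop damage: no → true
  product age ≤ 0 months: 21 ≤ 0 is false
  country of purchase ∈ {DE, JP, UK}: AU is not in the set → false
  serial number matches: no → false
  prior claims on this unit < 6: 2 < 6 is true
  prior claims on this unit ≥ 0: 2 ≥ 0 is true
  country of purchase ∈ {CA, DE, JP}: AU is not in the set → false
  NOT water damage present: no → true
  original receipt provided: yes → true
  extended warranty purchased: yes → true
  NOT tamper seal broken: no → true
  defect category = software: cosmetic == software is false
  estimated repair cost < 937 USD: 151 < 937 is true
  product registered: no → false
Combine:
[1] true AND false = false
[2.1] NOT false = true
[2] true AND false = false
[3.1] NOT true = false
[3.2] NOT true = false
[3] false AND false AND false = false
[4.1] NOT true = false
[4] false AND true = false
[5] true AND true AND false = false
[6.1] NOT false = true
[6] true AND true AND false = false
[root] false OR false OR false OR false OR false OR false = false
Overall: false → refused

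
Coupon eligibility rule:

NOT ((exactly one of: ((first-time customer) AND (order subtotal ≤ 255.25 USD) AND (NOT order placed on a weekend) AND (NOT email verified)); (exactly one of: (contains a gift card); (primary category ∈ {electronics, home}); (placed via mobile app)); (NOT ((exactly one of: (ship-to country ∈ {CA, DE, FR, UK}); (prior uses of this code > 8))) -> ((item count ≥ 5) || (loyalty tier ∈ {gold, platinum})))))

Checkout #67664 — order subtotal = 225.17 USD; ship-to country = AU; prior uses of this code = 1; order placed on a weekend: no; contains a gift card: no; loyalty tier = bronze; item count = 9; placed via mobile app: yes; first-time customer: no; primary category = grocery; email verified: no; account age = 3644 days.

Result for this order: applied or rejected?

Applied

Atomic conditions:
  first-time customer: no → false
  order subtotal ≤ 255.25 USD: 225.17 ≤ 255.25 is true
  NOT order placed on a weekend: no → true
  NOT email verified: no → true
  contains a gift card: no → false
  primary category ∈ {electronics, home}: grocery is not in the set → false
  placed via mobile app: yes → true
  ship-to country ∈ {CA, DE, FR, UK}: AU is not in the set → false
  prior uses of this code > 8: 1 > 8 is false
  item count ≥ 5: 9 ≥ 5 is true
  loyalty tier ∈ {gold, platinum}: bronze is not in the set → false
Combine:
[1.1] false AND true AND true AND true = false
[1.2] exactly-one(false, false, true) = true
[1.3.1.1] exactly-one(false, false) = false
[1.3.1] NOT false = true
[1.3.2] true OR false = true
[1.3] true → true = true
[1] exactly-one(false, true, true) = false
[root] NOT false = true
Overall: true → applied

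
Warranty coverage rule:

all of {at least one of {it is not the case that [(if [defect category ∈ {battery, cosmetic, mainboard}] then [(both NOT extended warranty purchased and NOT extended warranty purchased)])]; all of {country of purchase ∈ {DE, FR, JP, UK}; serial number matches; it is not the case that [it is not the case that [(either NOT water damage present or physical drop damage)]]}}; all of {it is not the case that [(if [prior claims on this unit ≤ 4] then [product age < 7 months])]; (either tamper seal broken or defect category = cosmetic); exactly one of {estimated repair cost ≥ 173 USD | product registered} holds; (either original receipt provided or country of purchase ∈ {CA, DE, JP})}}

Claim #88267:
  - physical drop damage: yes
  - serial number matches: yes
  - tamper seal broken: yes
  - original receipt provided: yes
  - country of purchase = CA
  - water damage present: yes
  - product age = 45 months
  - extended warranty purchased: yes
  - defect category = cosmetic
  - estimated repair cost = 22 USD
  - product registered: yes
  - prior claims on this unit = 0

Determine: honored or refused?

Honored

Atomic conditions:
  defect category ∈ {battery, cosmetic, mainboard}: cosmetic is in the set → true
  NOT extended warranty purchased: yes → false
  country of purchase ∈ {DE, FR, JP, UK}: CA is not in the set → false
  serial number matches: yes → true
  NOT water damage present: yes → false
  physical drop damage: yes → true
  prior claims on this unit ≤ 4: 0 ≤ 4 is true
  product age < 7 months: 45 < 7 is false
  tamper seal broken: yes → true
  defect category = cosmetic: cosmetic == cosmetic is true
  estimated repair cost ≥ 173 USD: 22 ≥ 173 is false
  product registered: yes → true
  original receipt provided: yes → true
  country of purchase ∈ {CA, DE, JP}: CA is in the set → true
Combine:
[1.1.1.2] false AND false = false
[1.1.1] true → false = false
[1.1] NOT false = true
[1.2.3.1.1] false OR true = true
[1.2.3.1] NOT true = false
[1.2.3] NOT false = true
[1.2] false AND true AND true = false
[1] true OR false = true
[2.1.1] true → false = false
[2.1] NOT false = true
[2.2] true OR true = true
[2.3] exactly-one(false, true) = true
[2.4] true OR true = true
[2] true AND true AND true AND true = true
[root] true AND true = true
Overall: true → honored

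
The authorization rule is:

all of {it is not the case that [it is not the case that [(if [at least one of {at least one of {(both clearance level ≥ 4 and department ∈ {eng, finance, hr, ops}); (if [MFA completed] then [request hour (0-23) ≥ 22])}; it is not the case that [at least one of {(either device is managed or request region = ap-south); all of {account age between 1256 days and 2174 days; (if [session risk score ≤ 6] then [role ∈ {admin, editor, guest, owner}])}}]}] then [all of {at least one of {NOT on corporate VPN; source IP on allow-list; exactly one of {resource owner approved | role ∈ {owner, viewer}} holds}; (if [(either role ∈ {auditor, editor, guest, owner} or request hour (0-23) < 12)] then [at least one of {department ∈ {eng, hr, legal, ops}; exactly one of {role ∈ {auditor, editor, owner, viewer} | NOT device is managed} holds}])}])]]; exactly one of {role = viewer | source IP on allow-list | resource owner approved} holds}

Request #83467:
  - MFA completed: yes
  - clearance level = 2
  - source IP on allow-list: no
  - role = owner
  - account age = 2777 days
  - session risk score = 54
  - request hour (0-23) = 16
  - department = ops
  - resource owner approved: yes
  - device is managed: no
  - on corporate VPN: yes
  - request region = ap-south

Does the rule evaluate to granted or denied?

Granted

Atomic conditions:
  clearance level ≥ 4: 2 ≥ 4 is false
  department ∈ {eng, finance, hr, ops}: ops is in the set → true
  MFA completed: yes → true
  request hour (0-23) ≥ 22: 16 ≥ 22 is false
  device is managed: no → false
  request region = ap-south: ap-south == ap-south is true
  account age between 1256 days and 2174 days: 2777 in [1256, 2174] is false
  session risk score ≤ 6: 54 ≤ 6 is false
  role ∈ {admin, editor, guest, owner}: owner is in the set → true
  NOT on corporate VPN: yes → false
  source IP on allow-list: no → false
  resource owner approved: yes → true
  role ∈ {owner, viewer}: owner is in the set → true
  role ∈ {auditor, editor, guest, owner}: owner is in the set → true
  request hour (0-23) < 12: 16 < 12 is false
  department ∈ {eng, hr, legal, ops}: ops is in the set → true
  role ∈ {auditor, editor, owner, viewer}: owner is in the set → true
  NOT device is managed: no → true
  role = viewer: owner == viewer is false
Combine:
[1.1.1.1.1.1] false AND true = false
[1.1.1.1.1.2] true → false = false
[1.1.1.1.1] false OR false = false
[1.1.1.1.2.1.1] false OR true = true
[1.1.1.1.2.1.2.2] false → true (antecedent false ⇒ implication holds) = true
[1.1.1.1.2.1.2] false AND true = false
[1.1.1.1.2.1] true OR false = true
[1.1.1.1.2] NOT true = false
[1.1.1.1] false OR false = false
[1.1.1.2.1.3] exactly-one(true, true) = false
[1.1.1.2.1] false OR false OR false = false
[1.1.1.2.2.1] true OR false = true
[1.1.1.2.2.2.2] exactly-one(true, true) = false
[1.1.1.2.2.2] true OR false = true
[1.1.1.2.2] true → true = true
[1.1.1.2] false AND true = false
[1.1.1] false → false (antecedent false ⇒ implication holds) = true
[1.1] NOT true = false
[1] NOT false = true
[2] exactly-one(false, false, true) = true
[root] true AND true = true
Overall: true → granted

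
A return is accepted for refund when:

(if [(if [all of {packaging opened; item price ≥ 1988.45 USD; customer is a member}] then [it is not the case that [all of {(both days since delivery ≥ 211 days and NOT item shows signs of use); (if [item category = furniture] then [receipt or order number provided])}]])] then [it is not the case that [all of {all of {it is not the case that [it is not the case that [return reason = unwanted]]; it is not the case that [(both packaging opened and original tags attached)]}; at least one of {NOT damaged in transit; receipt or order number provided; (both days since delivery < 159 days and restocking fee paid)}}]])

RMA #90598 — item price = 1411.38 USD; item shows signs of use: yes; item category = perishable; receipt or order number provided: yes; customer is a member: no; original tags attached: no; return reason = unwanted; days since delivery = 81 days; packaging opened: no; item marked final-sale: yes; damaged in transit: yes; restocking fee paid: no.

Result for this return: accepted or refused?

Atomic conditions:
  packaging opened: no → false
  item price ≥ 1988.45 USD: 1411.38 ≥ 1988.45 is false
  customer is a member: no → false
  days since delivery ≥ 211 days: 81 ≥ 211 is false
  NOT item shows signs of use: yes → false
  item category = furniture: perishable == furniture is false
  receipt or order number provided: yes → true
  return reason = unwanted: unwanted == unwanted is true
  original tags attached: no → false
  NOT damaged in transit: yes → false
  days since delivery < 159 days: 81 < 159 is true
  restocking fee paid: no → false
Combine:
[1.1] false AND false AND false = false
[1.2.1.1] false AND false = false
[1.2.1.2] false → true (antecedent false ⇒ implication holds) = true
[1.2.1] false AND true = false
[1.2] NOT false = true
[1] false → true (antecedent false ⇒ implication holds) = true
[2.1.1.1.1] NOT true = false
[2.1.1.1] NOT false = true
[2.1.1.2.1] false AND false = false
[2.1.1.2] NOT false = true
[2.1.1] true AND true = true
[2.1.2.3] true AND false = false
[2.1.2] false OR true OR false = true
[2.1] true AND true = true
[2] NOT true = false
[root] true → false = false
Overall: false → refused

Refused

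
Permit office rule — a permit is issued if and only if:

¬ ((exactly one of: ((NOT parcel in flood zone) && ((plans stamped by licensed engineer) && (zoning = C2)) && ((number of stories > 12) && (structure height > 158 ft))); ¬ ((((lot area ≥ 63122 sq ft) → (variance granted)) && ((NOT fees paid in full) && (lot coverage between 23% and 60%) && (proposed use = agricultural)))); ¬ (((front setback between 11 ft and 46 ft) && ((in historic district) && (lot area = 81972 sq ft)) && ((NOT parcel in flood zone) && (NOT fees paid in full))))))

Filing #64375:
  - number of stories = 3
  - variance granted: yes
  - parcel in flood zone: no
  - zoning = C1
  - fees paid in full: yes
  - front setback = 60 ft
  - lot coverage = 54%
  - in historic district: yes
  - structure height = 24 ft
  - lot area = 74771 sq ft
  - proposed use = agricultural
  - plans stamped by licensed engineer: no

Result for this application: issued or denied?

Issued

Atomic conditions:
  NOT parcel in flood zone: no → true
  plans stamped by licensed engineer: no → false
  zoning = C2: C1 == C2 is false
  number of stories > 12: 3 > 12 is false
  structure height > 158 ft: 24 > 158 is false
  lot area ≥ 63122 sq ft: 74771 ≥ 63122 is true
  variance granted: yes → true
  NOT fees paid in full: yes → false
  lot coverage between 23% and 60%: 54 in [23, 60] is true
  proposed use = agricultural: agricultural == agricultural is true
  front setback between 11 ft and 46 ft: 60 in [11, 46] is false
  in historic district: yes → true
  lot area = 81972 sq ft: 74771 == 81972 is false
Combine:
[1.1.2] false AND false = false
[1.1.3] false AND false = false
[1.1] true AND false AND false = false
[1.2.1.1] true → true = true
[1.2.1.2] false AND true AND true = false
[1.2.1] true AND false = false
[1.2] NOT false = true
[1.3.1.2] true AND false = false
[1.3.1.3] true AND false = false
[1.3.1] false AND false AND false = false
[1.3] NOT false = true
[1] exactly-one(false, true, true) = false
[root] NOT false = true
Overall: true → issued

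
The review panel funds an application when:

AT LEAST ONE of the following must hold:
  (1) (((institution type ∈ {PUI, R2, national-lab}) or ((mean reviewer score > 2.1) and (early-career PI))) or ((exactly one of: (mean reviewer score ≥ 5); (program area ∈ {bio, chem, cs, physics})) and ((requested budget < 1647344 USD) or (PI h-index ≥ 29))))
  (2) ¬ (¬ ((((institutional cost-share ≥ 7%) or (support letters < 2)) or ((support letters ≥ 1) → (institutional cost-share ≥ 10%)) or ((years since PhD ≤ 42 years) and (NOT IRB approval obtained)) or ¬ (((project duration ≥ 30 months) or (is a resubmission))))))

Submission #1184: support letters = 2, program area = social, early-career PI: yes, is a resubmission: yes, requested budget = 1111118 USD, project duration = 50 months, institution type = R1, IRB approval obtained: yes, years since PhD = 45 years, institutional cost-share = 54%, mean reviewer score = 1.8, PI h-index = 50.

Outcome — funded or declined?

Funded

Atomic conditions:
  institution type ∈ {PUI, R2, national-lab}: R1 is not in the set → false
  mean reviewer score > 2.1: 1.8 > 2.1 is false
  early-career PI: yes → true
  mean reviewer score ≥ 5: 1.8 ≥ 5 is false
  program area ∈ {bio, chem, cs, physics}: social is not in the set → false
  requested budget < 1647344 USD: 1111118 < 1647344 is true
  PI h-index ≥ 29: 50 ≥ 29 is true
  institutional cost-share ≥ 7%: 54 ≥ 7 is true
  support letters < 2: 2 < 2 is false
  support letters ≥ 1: 2 ≥ 1 is true
  institutional cost-share ≥ 10%: 54 ≥ 10 is true
  years since PhD ≤ 42 years: 45 ≤ 42 is false
  NOT IRB approval obtained: yes → false
  project duration ≥ 30 months: 50 ≥ 30 is true
  is a resubmission: yes → true
Combine:
[1.1.2] false AND true = false
[1.1] false OR false = false
[1.2.1] exactly-one(false, false) = false
[1.2.2] true OR true = true
[1.2] false AND true = false
[1] false OR false = false
[2.1.1.1] true OR false = true
[2.1.1.2] true → true = true
[2.1.1.3] false AND false = false
[2.1.1.4.1] true OR true = true
[2.1.1.4] NOT true = false
[2.1.1] true OR true OR false OR false = true
[2.1] NOT true = false
[2] NOT false = true
[root] false OR true = true
Overall: true → funded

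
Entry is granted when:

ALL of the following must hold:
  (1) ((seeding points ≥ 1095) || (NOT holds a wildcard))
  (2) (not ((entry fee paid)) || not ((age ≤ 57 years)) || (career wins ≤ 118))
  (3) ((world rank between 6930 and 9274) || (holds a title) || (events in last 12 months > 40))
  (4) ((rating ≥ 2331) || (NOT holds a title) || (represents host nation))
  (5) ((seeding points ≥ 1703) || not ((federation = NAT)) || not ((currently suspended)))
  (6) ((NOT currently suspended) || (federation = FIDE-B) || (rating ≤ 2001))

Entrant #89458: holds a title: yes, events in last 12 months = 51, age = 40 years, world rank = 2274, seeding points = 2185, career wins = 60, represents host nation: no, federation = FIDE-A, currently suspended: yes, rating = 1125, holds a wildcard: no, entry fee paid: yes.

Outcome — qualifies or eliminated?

Atomic conditions:
  seeding points ≥ 1095: 2185 ≥ 1095 is true
  NOT holds a wildcard: no → true
  entry fee paid: yes → true
  age ≤ 57 years: 40 ≤ 57 is true
  career wins ≤ 118: 60 ≤ 118 is true
  world rank between 6930 and 9274: 2274 in [6930, 9274] is false
  holds a title: yes → true
  events in last 12 months > 40: 51 > 40 is true
  rating ≥ 2331: 1125 ≥ 2331 is false
  NOT holds a title: yes → false
  represents host nation: no → false
  seeding points ≥ 1703: 2185 ≥ 1703 is true
  federation = NAT: FIDE-A == NAT is false
  currently suspended: yes → true
  NOT currently suspended: yes → false
  federation = FIDE-B: FIDE-A == FIDE-B is false
  rating ≤ 2001: 1125 ≤ 2001 is true
Combine:
[1] true OR true = true
[2.1] NOT true = false
[2.2] NOT true = false
[2] false OR false OR true = true
[3] false OR true OR true = true
[4] false OR false OR false = false
[5.2] NOT false = true
[5.3] NOT true = false
[5] true OR true OR false = true
[6] false OR false OR true = true
[root] true AND true AND true AND false AND true AND true = false
Overall: false → eliminated

Eliminated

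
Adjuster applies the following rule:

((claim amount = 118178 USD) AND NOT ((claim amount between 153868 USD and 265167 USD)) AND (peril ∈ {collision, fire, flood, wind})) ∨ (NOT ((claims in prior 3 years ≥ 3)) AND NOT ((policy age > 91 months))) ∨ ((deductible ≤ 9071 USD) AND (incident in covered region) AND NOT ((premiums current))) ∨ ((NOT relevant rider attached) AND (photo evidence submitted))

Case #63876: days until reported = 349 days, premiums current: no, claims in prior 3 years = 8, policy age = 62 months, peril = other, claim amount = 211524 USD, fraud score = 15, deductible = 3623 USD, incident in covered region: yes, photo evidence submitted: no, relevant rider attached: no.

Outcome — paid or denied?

Paid

Atomic conditions:
  claim amount = 118178 USD: 211524 == 118178 is false
  claim amount between 153868 USD and 265167 USD: 211524 in [153868, 265167] is true
  peril ∈ {collision, fire, flood, wind}: other is not in the set → false
  claims in prior 3 years ≥ 3: 8 ≥ 3 is true
  policy age > 91 months: 62 > 91 is false
  deductible ≤ 9071 USD: 3623 ≤ 9071 is true
  incident in covered region: yes → true
  premiums current: no → false
  NOT relevant rider attached: no → true
  photo evidence submitted: no → false
Combine:
[1.2] NOT true = false
[1] false AND false AND false = false
[2.1] NOT true = false
[2.2] NOT false = true
[2] false AND true = false
[3.3] NOT false = true
[3] true AND true AND true = true
[4] true AND false = false
[root] false OR false OR true OR false = true
Overall: true → paid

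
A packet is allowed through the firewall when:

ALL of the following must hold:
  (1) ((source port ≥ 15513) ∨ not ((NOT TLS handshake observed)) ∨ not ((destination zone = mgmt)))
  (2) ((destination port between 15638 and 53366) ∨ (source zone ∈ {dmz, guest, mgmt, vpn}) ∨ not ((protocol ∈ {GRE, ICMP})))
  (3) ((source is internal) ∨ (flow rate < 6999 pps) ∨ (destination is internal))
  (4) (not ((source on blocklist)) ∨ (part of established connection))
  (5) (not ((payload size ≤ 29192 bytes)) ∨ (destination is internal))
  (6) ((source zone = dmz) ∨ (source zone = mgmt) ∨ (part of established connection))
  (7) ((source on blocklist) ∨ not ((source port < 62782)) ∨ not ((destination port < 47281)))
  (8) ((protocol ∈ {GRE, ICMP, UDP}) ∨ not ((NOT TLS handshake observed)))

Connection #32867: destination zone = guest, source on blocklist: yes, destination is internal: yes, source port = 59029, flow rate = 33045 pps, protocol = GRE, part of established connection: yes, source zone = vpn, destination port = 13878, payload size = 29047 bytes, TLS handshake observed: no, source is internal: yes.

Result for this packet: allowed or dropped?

Atomic conditions:
  source port ≥ 15513: 59029 ≥ 15513 is true
  NOT TLS handshake observed: no → true
  destination zone = mgmt: guest == mgmt is false
  destination port between 15638 and 53366: 13878 in [15638, 53366] is false
  source zone ∈ {dmz, guest, mgmt, vpn}: vpn is in the set → true
  protocol ∈ {GRE, ICMP}: GRE is in the set → true
  source is internal: yes → true
  flow rate < 6999 pps: 33045 < 6999 is false
  destination is internal: yes → true
  source on blocklist: yes → true
  part of established connection: yes → true
  payload size ≤ 29192 bytes: 29047 ≤ 29192 is true
  source zone = dmz: vpn == dmz is false
  source zone = mgmt: vpn == mgmt is false
  source port < 62782: 59029 < 62782 is true
  destination port < 47281: 13878 < 47281 is true
  protocol ∈ {GRE, ICMP, UDP}: GRE is in the set → true
Combine:
[1.2] NOT true = false
[1.3] NOT false = true
[1] true OR false OR true = true
[2.3] NOT true = false
[2] false OR true OR false = true
[3] true OR false OR true = true
[4.1] NOT true = false
[4] false OR true = true
[5.1] NOT true = false
[5] false OR true = true
[6] false OR false OR true = true
[7.2] NOT true = false
[7.3] NOT true = false
[7] true OR false OR false = true
[8.2] NOT true = false
[8] true OR false = true
[root] true AND true AND true AND true AND true AND true AND true AND true = true
Overall: true → allowed

Allowed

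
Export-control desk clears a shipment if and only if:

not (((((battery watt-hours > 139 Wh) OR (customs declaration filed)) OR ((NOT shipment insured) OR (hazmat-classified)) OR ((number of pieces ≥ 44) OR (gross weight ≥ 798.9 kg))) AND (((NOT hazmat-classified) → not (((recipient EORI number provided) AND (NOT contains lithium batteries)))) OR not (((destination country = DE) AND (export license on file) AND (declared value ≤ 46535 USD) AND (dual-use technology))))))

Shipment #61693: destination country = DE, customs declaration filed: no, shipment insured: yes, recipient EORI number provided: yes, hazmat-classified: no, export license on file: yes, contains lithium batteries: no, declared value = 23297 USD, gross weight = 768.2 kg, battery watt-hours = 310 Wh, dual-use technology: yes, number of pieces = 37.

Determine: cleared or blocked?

Atomic conditions:
  battery watt-hours > 139 Wh: 310 > 139 is true
  customs declaration filed: no → false
  NOT shipment insured: yes → false
  hazmat-classified: no → false
  number of pieces ≥ 44: 37 ≥ 44 is false
  gross weight ≥ 798.9 kg: 768.2 ≥ 798.9 is false
  NOT hazmat-classified: no → true
  recipient EORI number provided: yes → true
  NOT contains lithium batteries: no → true
  destination country = DE: DE == DE is true
  export license on file: yes → true
  declared value ≤ 46535 USD: 23297 ≤ 46535 is true
  dual-use technology: yes → true
Combine:
[1.1.1] true OR false = true
[1.1.2] false OR false = false
[1.1.3] false OR false = false
[1.1] true OR false OR false = true
[1.2.1.2.1] true AND true = true
[1.2.1.2] NOT true = false
[1.2.1] true → false = false
[1.2.2.1] true AND true AND true AND true = true
[1.2.2] NOT true = false
[1.2] false OR false = false
[1] true AND false = false
[root] NOT false = true
Overall: true → cleared

Cleared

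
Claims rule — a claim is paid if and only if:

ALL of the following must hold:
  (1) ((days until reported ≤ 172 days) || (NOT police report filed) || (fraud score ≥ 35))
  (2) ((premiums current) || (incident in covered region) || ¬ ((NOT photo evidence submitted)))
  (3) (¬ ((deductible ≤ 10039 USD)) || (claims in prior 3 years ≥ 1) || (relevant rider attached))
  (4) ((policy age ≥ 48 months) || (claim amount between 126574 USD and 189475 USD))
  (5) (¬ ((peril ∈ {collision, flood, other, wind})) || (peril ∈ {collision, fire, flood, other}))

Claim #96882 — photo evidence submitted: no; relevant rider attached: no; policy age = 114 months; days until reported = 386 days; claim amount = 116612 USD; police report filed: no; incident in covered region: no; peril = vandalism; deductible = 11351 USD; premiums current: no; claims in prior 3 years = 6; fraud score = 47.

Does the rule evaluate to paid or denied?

Atomic conditions:
  days until reported ≤ 172 days: 386 ≤ 172 is false
  NOT police report filed: no → true
  fraud score ≥ 35: 47 ≥ 35 is true
  premiums current: no → false
  incident in covered region: no → false
  NOT photo evidence submitted: no → true
  deductible ≤ 10039 USD: 11351 ≤ 10039 is false
  claims in prior 3 years ≥ 1: 6 ≥ 1 is true
  relevant rider attached: no → false
  policy age ≥ 48 months: 114 ≥ 48 is true
  claim amount between 126574 USD and 189475 USD: 116612 in [126574, 189475] is false
  peril ∈ {collision, flood, other, wind}: vandalism is not in the set → false
  peril ∈ {collision, fire, flood, other}: vandalism is not in the set → false
Combine:
[1] false OR true OR true = true
[2.3] NOT true = false
[2] false OR false OR false = false
[3.1] NOT false = true
[3] true OR true OR false = true
[4] true OR false = true
[5.1] NOT false = true
[5] true OR false = true
[root] true AND false AND true AND true AND true = false
Overall: false → denied

Denied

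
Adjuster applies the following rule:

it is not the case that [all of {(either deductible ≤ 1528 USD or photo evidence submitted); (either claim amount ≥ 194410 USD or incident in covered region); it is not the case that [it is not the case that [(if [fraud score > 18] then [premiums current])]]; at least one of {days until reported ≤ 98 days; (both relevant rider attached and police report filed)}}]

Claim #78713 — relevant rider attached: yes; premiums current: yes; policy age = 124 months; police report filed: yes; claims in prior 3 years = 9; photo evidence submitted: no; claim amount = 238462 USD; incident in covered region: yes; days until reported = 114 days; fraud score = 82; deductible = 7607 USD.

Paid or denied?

Paid

Atomic conditions:
  deductible ≤ 1528 USD: 7607 ≤ 1528 is false
  photo evidence submitted: no → false
  claim amount ≥ 194410 USD: 238462 ≥ 194410 is true
  incident in covered region: yes → true
  fraud score > 18: 82 > 18 is true
  premiums current: yes → true
  days until reported ≤ 98 days: 114 ≤ 98 is false
  relevant rider attached: yes → true
  police report filed: yes → true
Combine:
[1.1] false OR false = false
[1.2] true OR true = true
[1.3.1.1] true → true = true
[1.3.1] NOT true = false
[1.3] NOT false = true
[1.4.2] true AND true = true
[1.4] false OR true = true
[1] false AND true AND true AND true = false
[root] NOT false = true
Overall: true → paid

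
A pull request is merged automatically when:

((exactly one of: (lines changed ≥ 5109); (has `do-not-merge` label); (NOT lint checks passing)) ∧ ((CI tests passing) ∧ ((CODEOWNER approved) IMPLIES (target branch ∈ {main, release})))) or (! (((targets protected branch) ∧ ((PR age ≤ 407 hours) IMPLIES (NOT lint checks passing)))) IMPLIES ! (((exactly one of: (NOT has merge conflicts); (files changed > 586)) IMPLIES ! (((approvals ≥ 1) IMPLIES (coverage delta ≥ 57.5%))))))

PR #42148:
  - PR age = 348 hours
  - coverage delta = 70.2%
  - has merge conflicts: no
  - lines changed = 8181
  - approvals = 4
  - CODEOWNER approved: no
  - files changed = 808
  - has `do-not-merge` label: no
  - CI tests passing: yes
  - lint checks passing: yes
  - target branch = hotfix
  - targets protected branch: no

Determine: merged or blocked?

Atomic conditions:
  lines changed ≥ 5109: 8181 ≥ 5109 is true
  has `do-not-merge` label: no → false
  NOT lint checks passing: yes → false
  CI tests passing: yes → true
  CODEOWNER approved: no → false
  target branch ∈ {main, release}: hotfix is not in the set → false
  targets protected branch: no → false
  PR age ≤ 407 hours: 348 ≤ 407 is true
  NOT has merge conflicts: no → true
  files changed > 586: 808 > 586 is true
  approvals ≥ 1: 4 ≥ 1 is true
  coverage delta ≥ 57.5%: 70.2 ≥ 57.5 is true
Combine:
[1.1] exactly-one(true, false, false) = true
[1.2.2] false → false (antecedent false ⇒ implication holds) = true
[1.2] true AND true = true
[1] true AND true = true
[2.1.1.2] true → false = false
[2.1.1] false AND false = false
[2.1] NOT false = true
[2.2.1.1] exactly-one(true, true) = false
[2.2.1.2.1] true → true = true
[2.2.1.2] NOT true = false
[2.2.1] false → false (antecedent false ⇒ implication holds) = true
[2.2] NOT true = false
[2] true → false = false
[root] true OR false = true
Overall: true → merged

Merged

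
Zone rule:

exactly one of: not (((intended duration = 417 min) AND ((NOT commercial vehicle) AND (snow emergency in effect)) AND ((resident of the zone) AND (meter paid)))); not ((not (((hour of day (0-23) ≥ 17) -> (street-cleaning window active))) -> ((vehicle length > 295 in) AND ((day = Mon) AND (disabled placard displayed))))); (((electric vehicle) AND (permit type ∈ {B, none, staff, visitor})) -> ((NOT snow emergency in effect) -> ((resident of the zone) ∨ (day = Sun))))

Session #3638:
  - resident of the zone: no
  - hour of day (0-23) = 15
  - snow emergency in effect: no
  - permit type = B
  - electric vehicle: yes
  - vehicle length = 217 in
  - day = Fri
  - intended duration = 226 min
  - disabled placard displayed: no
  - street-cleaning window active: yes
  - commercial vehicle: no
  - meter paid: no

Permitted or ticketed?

Permitted

Atomic conditions:
  intended duration = 417 min: 226 == 417 is false
  NOT commercial vehicle: no → true
  snow emergency in effect: no → false
  resident of the zone: no → false
  meter paid: no → false
  hour of day (0-23) ≥ 17: 15 ≥ 17 is false
  street-cleaning window active: yes → true
  vehicle length > 295 in: 217 > 295 is false
  day = Mon: Fri == Mon is false
  disabled placard displayed: no → false
  electric vehicle: yes → true
  permit type ∈ {B, none, staff, visitor}: B is in the set → true
  NOT snow emergency in effect: no → true
  day = Sun: Fri == Sun is false
Combine:
[1.1.2] true AND false = false
[1.1.3] false AND false = false
[1.1] false AND false AND false = false
[1] NOT false = true
[2.1.1.1] false → true (antecedent false ⇒ implication holds) = true
[2.1.1] NOT true = false
[2.1.2.2] false AND false = false
[2.1.2] false AND false = false
[2.1] false → false (antecedent false ⇒ implication holds) = true
[2] NOT true = false
[3.1] true AND true = true
[3.2.2] false OR false = false
[3.2] true → false = false
[3] true → false = false
[root] exactly-one(true, false, false) = true
Overall: true → permitted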